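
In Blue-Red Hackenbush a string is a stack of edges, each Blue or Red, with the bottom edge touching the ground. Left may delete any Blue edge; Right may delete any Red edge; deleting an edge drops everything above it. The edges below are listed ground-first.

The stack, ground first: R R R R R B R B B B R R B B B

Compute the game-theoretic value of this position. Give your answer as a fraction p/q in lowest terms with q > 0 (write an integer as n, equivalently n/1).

Recurse on prefixes of the 15-edge string R R R R R B R B B B R R B B B:
edge 1 of 15 (R): { · | 0 } → -1
edge 2 of 15 (R): { · | -1, 0 } → -2
edge 3 of 15 (R): { · | -2, -1, 0 } → -3
edge 4 of 15 (R): { · | -3, -2, -1, 0 } → -4
edge 5 of 15 (R): { · | -4, -3, -2, -1, 0 } → -5
edge 6 of 15 (B): { -5 | -4, -3, -2, -1, 0 } → -9/2
edge 7 of 15 (R): { -5 | -9/2, -4, -3, -2, -1, 0 } → -19/4
edge 8 of 15 (B): { -5, -19/4 | -9/2, -4, -3, -2, -1, 0 } → -37/8
edge 9 of 15 (B): { -5, -19/4, -37/8 | -9/2, -4, -3, -2, -1, 0 } → -73/16
edge 10 of 15 (B): { -5, -19/4, -37/8, -73/16 | -9/2, -4, -3, -2, -1, 0 } → -145/32
edge 11 of 15 (R): { -5, -19/4, -37/8, -73/16 | -145/32, -9/2, -4, -3, -2, -1, 0 } → -291/64
edge 12 of 15 (R): { -5, -19/4, -37/8, -73/16 | -291/64, -145/32, -9/2, -4, -3, -2, -1, 0 } → -583/128
edge 13 of 15 (B): { -5, -19/4, -37/8, -73/16, -583/128 | -291/64, -145/32, -9/2, -4, -3, -2, -1, 0 } → -1165/256
edge 14 of 15 (B): { -5, -19/4, -37/8, -73/16, -583/128, -1165/256 | -291/64, -145/32, -9/2, -4, -3, -2, -1, 0 } → -2329/512
edge 15 of 15 (B): { -5, -19/4, -37/8, -73/16, -583/128, -1165/256, -2329/512 | -291/64, -145/32, -9/2, -4, -3, -2, -1, 0 } → -4657/1024

-4657/1024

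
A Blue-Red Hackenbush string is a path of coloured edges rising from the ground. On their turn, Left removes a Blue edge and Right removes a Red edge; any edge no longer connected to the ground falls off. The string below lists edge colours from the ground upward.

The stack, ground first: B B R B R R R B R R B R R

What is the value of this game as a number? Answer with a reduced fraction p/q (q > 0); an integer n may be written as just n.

3145/2048

Build g(s[:k]) for k = 1..13, string s = B B R B R R R B R R B R R.
g_1 [B]  L=[0]  R=[·]  → 1
g_2 [BB]  L=[0,1]  R=[·]  → 2
g_3 [BBR]  L=[0,1]  R=[2]  → 3/2
g_4 [BBRB]  L=[0,1,3/2]  R=[2]  → 7/4
g_5 [BBRBR]  L=[0,1,3/2]  R=[7/4,2]  → 13/8
g_6 [BBRBRR]  L=[0,1,3/2]  R=[13/8,7/4,2]  → 25/16
g_7 [BBRBRRR]  L=[0,1,3/2]  R=[25/16,13/8,7/4,2]  → 49/32
g_8 [BBRBRRRB]  L=[0,1,3/2,49/32]  R=[25/16,13/8,7/4,2]  → 99/64
g_9 [BBRBRRRBR]  L=[0,1,3/2,49/32]  R=[99/64,25/16,13/8,7/4,2]  → 197/128
g_10 [BBRBRRRBRR]  L=[0,1,3/2,49/32]  R=[197/128,99/64,25/16,13/8,7/4,2]  → 393/256
g_11 [BBRBRRRBRRB]  L=[0,1,3/2,49/32,393/256]  R=[197/128,99/64,25/16,13/8,7/4,2]  → 787/512
g_12 [BBRBRRRBRRBR]  L=[0,1,3/2,49/32,393/256]  R=[787/512,197/128,99/64,25/16,13/8,7/4,2]  → 1573/1024
g_13 [BBRBRRRBRRBRR]  L=[0,1,3/2,49/32,393/256]  R=[1573/1024,787/512,197/128,99/64,25/16,13/8,7/4,2]  → 3145/2048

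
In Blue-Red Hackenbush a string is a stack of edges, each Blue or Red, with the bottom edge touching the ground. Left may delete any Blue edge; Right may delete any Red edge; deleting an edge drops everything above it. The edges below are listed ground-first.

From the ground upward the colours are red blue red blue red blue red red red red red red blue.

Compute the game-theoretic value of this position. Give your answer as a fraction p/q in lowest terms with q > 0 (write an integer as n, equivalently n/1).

-2813/4096

r: Left { · }, Right { 0 } => simplest -1
rb: Left { -1 }, Right { 0 } => simplest -1/2
rbr: Left { -1 }, Right { -1/2 0 } => simplest -3/4
rbrb: Left { -1 -3/4 }, Right { -1/2 0 } => simplest -5/8
rbrbr: Left { -1 -3/4 }, Right { -5/8 -1/2 0 } => simplest -11/16
rbrbrb: Left { -1 -3/4 -11/16 }, Right { -5/8 -1/2 0 } => simplest -21/32
rbrbrbr: Left { -1 -3/4 -11/16 }, Right { -21/32 -5/8 -1/2 0 } => simplest -43/64
rbrbrbrr: Left { -1 -3/4 -11/16 }, Right { -43/64 -21/32 -5/8 -1/2 0 } => simplest -87/128
rbrbrbrrr: Left { -1 -3/4 -11/16 }, Right { -87/128 -43/64 -21/32 -5/8 -1/2 0 } => simplest -175/256
rbrbrbrrrr: Left { -1 -3/4 -11/16 }, Right { -175/256 -87/128 -43/64 -21/32 -5/8 -1/2 0 } => simplest -351/512
rbrbrbrrrrr: Left { -1 -3/4 -11/16 }, Right { -351/512 -175/256 -87/128 -43/64 -21/32 -5/8 -1/2 0 } => simplest -703/1024
rbrbrbrrrrrr: Left { -1 -3/4 -11/16 }, Right { -703/1024 -351/512 -175/256 -87/128 -43/64 -21/32 -5/8 -1/2 0 } => simplest -1407/2048
rbrbrbrrrrrrb: Left { -1 -3/4 -11/16 -1407/2048 }, Right { -703/1024 -351/512 -175/256 -87/128 -43/64 -21/32 -5/8 -1/2 0 } => simplest -2813/4096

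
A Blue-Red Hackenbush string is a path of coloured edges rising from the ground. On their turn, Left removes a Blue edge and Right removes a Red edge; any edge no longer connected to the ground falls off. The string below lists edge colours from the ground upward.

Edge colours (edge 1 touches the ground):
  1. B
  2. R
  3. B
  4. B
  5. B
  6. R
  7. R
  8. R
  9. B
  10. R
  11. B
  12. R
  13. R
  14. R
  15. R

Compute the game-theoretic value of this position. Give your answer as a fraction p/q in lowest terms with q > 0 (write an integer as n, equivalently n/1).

14497/16384

Build value(s[:k]) for k = 1..15, string s = B R B B B R R R B R B R R R R.
value_1 [B]  L=[0]  R=[(no moves)]  gives 1
value_2 [BR]  L=[0]  R=[1]  gives 1/2
value_3 [BRB]  L=[0; 1/2]  R=[1]  gives 3/4
value_4 [BRBB]  L=[0; 1/2; 3/4]  R=[1]  gives 7/8
value_5 [BRBBB]  L=[0; 1/2; 3/4; 7/8]  R=[1]  gives 15/16
value_6 [BRBBBR]  L=[0; 1/2; 3/4; 7/8]  R=[15/16; 1]  gives 29/32
value_7 [BRBBBRR]  L=[0; 1/2; 3/4; 7/8]  R=[29/32; 15/16; 1]  gives 57/64
value_8 [BRBBBRRR]  L=[0; 1/2; 3/4; 7/8]  R=[57/64; 29/32; 15/16; 1]  gives 113/128
value_9 [BRBBBRRRB]  L=[0; 1/2; 3/4; 7/8; 113/128]  R=[57/64; 29/32; 15/16; 1]  gives 227/256
value_10 [BRBBBRRRBR]  L=[0; 1/2; 3/4; 7/8; 113/128]  R=[227/256; 57/64; 29/32; 15/16; 1]  gives 453/512
value_11 [BRBBBRRRBRB]  L=[0; 1/2; 3/4; 7/8; 113/128; 453/512]  R=[227/256; 57/64; 29/32; 15/16; 1]  gives 907/1024
value_12 [BRBBBRRRBRBR]  L=[0; 1/2; 3/4; 7/8; 113/128; 453/512]  R=[907/1024; 227/256; 57/64; 29/32; 15/16; 1]  gives 1813/2048
value_13 [BRBBBRRRBRBRR]  L=[0; 1/2; 3/4; 7/8; 113/128; 453/512]  R=[1813/2048; 907/1024; 227/256; 57/64; 29/32; 15/16; 1]  gives 3625/4096
value_14 [BRBBBRRRBRBRRR]  L=[0; 1/2; 3/4; 7/8; 113/128; 453/512]  R=[3625/4096; 1813/2048; 907/1024; 227/256; 57/64; 29/32; 15/16; 1]  gives 7249/8192
value_15 [BRBBBRRRBRBRRRR]  L=[0; 1/2; 3/4; 7/8; 113/128; 453/512]  R=[7249/8192; 3625/4096; 1813/2048; 907/1024; 227/256; 57/64; 29/32; 15/16; 1]  gives 14497/16384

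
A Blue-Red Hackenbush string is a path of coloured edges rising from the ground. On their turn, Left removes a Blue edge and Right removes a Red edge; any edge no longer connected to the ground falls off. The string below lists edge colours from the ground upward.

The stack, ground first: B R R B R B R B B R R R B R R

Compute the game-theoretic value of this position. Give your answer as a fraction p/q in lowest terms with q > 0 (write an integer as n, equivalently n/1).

5513/16384

Recurse on prefixes of the 15-edge string B R R B R B R B B R R R B R R:
g(B) = { 0 | none } so 1
g(BR) = { 0 | 1 } so 1/2
g(BRR) = { 0 | 1/2,1 } so 1/4
g(BRRB) = { 0,1/4 | 1/2,1 } so 3/8
g(BRRBR) = { 0,1/4 | 3/8,1/2,1 } so 5/16
g(BRRBRB) = { 0,1/4,5/16 | 3/8,1/2,1 } so 11/32
g(BRRBRBR) = { 0,1/4,5/16 | 11/32,3/8,1/2,1 } so 21/64
g(BRRBRBRB) = { 0,1/4,5/16,21/64 | 11/32,3/8,1/2,1 } so 43/128
g(BRRBRBRBB) = { 0,1/4,5/16,21/64,43/128 | 11/32,3/8,1/2,1 } so 87/256
g(BRRBRBRBBR) = { 0,1/4,5/16,21/64,43/128 | 87/256,11/32,3/8,1/2,1 } so 173/512
g(BRRBRBRBBRR) = { 0,1/4,5/16,21/64,43/128 | 173/512,87/256,11/32,3/8,1/2,1 } so 345/1024
g(BRRBRBRBBRRR) = { 0,1/4,5/16,21/64,43/128 | 345/1024,173/512,87/256,11/32,3/8,1/2,1 } so 689/2048
g(BRRBRBRBBRRRB) = { 0,1/4,5/16,21/64,43/128,689/2048 | 345/1024,173/512,87/256,11/32,3/8,1/2,1 } so 1379/4096
g(BRRBRBRBBRRRBR) = { 0,1/4,5/16,21/64,43/128,689/2048 | 1379/4096,345/1024,173/512,87/256,11/32,3/8,1/2,1 } so 2757/8192
g(BRRBRBRBBRRRBRR) = { 0,1/4,5/16,21/64,43/128,689/2048 | 2757/8192,1379/4096,345/1024,173/512,87/256,11/32,3/8,1/2,1 } so 5513/16384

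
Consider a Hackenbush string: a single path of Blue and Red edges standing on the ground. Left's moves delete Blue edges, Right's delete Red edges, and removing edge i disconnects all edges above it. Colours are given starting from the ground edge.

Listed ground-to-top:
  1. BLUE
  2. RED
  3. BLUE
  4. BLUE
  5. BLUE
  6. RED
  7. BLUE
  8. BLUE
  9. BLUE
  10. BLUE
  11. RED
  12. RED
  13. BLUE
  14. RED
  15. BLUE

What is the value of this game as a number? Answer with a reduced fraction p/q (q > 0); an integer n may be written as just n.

Recurse on prefixes of the 15-edge string BLUE RED BLUE BLUE BLUE RED BLUE BLUE BLUE BLUE RED RED BLUE RED BLUE:
edge 1 of 15 (BLUE): { 0 | none } = 1
edge 2 of 15 (RED): { 0 | 1 } = 1/2
edge 3 of 15 (BLUE): { 0; 1/2 | 1 } = 3/4
edge 4 of 15 (BLUE): { 0; 1/2; 3/4 | 1 } = 7/8
edge 5 of 15 (BLUE): { 0; 1/2; 3/4; 7/8 | 1 } = 15/16
edge 6 of 15 (RED): { 0; 1/2; 3/4; 7/8 | 15/16; 1 } = 29/32
edge 7 of 15 (BLUE): { 0; 1/2; 3/4; 7/8; 29/32 | 15/16; 1 } = 59/64
edge 8 of 15 (BLUE): { 0; 1/2; 3/4; 7/8; 29/32; 59/64 | 15/16; 1 } = 119/128
edge 9 of 15 (BLUE): { 0; 1/2; 3/4; 7/8; 29/32; 59/64; 119/128 | 15/16; 1 } = 239/256
edge 10 of 15 (BLUE): { 0; 1/2; 3/4; 7/8; 29/32; 59/64; 119/128; 239/256 | 15/16; 1 } = 479/512
edge 11 of 15 (RED): { 0; 1/2; 3/4; 7/8; 29/32; 59/64; 119/128; 239/256 | 479/512; 15/16; 1 } = 957/1024
edge 12 of 15 (RED): { 0; 1/2; 3/4; 7/8; 29/32; 59/64; 119/128; 239/256 | 957/1024; 479/512; 15/16; 1 } = 1913/2048
edge 13 of 15 (BLUE): { 0; 1/2; 3/4; 7/8; 29/32; 59/64; 119/128; 239/256; 1913/2048 | 957/1024; 479/512; 15/16; 1 } = 3827/4096
edge 14 of 15 (RED): { 0; 1/2; 3/4; 7/8; 29/32; 59/64; 119/128; 239/256; 1913/2048 | 3827/4096; 957/1024; 479/512; 15/16; 1 } = 7653/8192
edge 15 of 15 (BLUE): { 0; 1/2; 3/4; 7/8; 29/32; 59/64; 119/128; 239/256; 1913/2048; 7653/8192 | 3827/4096; 957/1024; 479/512; 15/16; 1 } = 15307/16384

15307/16384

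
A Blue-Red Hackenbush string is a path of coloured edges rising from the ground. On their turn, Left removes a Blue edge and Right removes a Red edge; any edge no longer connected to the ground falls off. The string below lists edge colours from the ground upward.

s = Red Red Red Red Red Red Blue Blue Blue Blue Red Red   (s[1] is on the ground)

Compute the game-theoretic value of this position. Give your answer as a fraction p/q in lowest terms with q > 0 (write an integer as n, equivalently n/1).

step 1: add Red to get R; options L={ ∅ } R={ 0 } so -1
step 2: add Red to get RR; options L={ ∅ } R={ -1, 0 } so -2
step 3: add Red to get RRR; options L={ ∅ } R={ -2, -1, 0 } so -3
step 4: add Red to get RRRR; options L={ ∅ } R={ -3, -2, -1, 0 } so -4
step 5: add Red to get RRRRR; options L={ ∅ } R={ -4, -3, -2, -1, 0 } so -5
step 6: add Red to get RRRRRR; options L={ ∅ } R={ -5, -4, -3, -2, -1, 0 } so -6
step 7: add Blue to get RRRRRRB; options L={ -6 } R={ -5, -4, -3, -2, -1, 0 } so -11/2
step 8: add Blue to get RRRRRRBB; options L={ -6, -11/2 } R={ -5, -4, -3, -2, -1, 0 } so -21/4
step 9: add Blue to get RRRRRRBBB; options L={ -6, -11/2, -21/4 } R={ -5, -4, -3, -2, -1, 0 } so -41/8
step 10: add Blue to get RRRRRRBBBB; options L={ -6, -11/2, -21/4, -41/8 } R={ -5, -4, -3, -2, -1, 0 } so -81/16
step 11: add Red to get RRRRRRBBBBR; options L={ -6, -11/2, -21/4, -41/8 } R={ -81/16, -5, -4, -3, -2, -1, 0 } so -163/32
step 12: add Red to get RRRRRRBBBBRR; options L={ -6, -11/2, -21/4, -41/8 } R={ -163/32, -81/16, -5, -4, -3, -2, -1, 0 } so -327/64

-327/64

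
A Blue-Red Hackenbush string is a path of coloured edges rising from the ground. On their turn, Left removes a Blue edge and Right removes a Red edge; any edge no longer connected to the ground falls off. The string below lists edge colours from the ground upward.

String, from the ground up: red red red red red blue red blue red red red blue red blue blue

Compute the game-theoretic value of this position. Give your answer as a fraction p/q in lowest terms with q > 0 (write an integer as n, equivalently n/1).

-4841/1024

Prefix values for red red red red red blue red blue red red red blue red blue blue via {L|R} + simplicity:
r: Left { · }, Right { 0 } gives simplest -1
rr: Left { · }, Right { -1,0 } gives simplest -2
rrr: Left { · }, Right { -2,-1,0 } gives simplest -3
rrrr: Left { · }, Right { -3,-2,-1,0 } gives simplest -4
rrrrr: Left { · }, Right { -4,-3,-2,-1,0 } gives simplest -5
rrrrrb: Left { -5 }, Right { -4,-3,-2,-1,0 } gives simplest -9/2
rrrrrbr: Left { -5 }, Right { -9/2,-4,-3,-2,-1,0 } gives simplest -19/4
rrrrrbrb: Left { -5,-19/4 }, Right { -9/2,-4,-3,-2,-1,0 } gives simplest -37/8
rrrrrbrbr: Left { -5,-19/4 }, Right { -37/8,-9/2,-4,-3,-2,-1,0 } gives simplest -75/16
rrrrrbrbrr: Left { -5,-19/4 }, Right { -75/16,-37/8,-9/2,-4,-3,-2,-1,0 } gives simplest -151/32
rrrrrbrbrrr: Left { -5,-19/4 }, Right { -151/32,-75/16,-37/8,-9/2,-4,-3,-2,-1,0 } gives simplest -303/64
rrrrrbrbrrrb: Left { -5,-19/4,-303/64 }, Right { -151/32,-75/16,-37/8,-9/2,-4,-3,-2,-1,0 } gives simplest -605/128
rrrrrbrbrrrbr: Left { -5,-19/4,-303/64 }, Right { -605/128,-151/32,-75/16,-37/8,-9/2,-4,-3,-2,-1,0 } gives simplest -1211/256
rrrrrbrbrrrbrb: Left { -5,-19/4,-303/64,-1211/256 }, Right { -605/128,-151/32,-75/16,-37/8,-9/2,-4,-3,-2,-1,0 } gives simplest -2421/512
rrrrrbrbrrrbrbb: Left { -5,-19/4,-303/64,-1211/256,-2421/512 }, Right { -605/128,-151/32,-75/16,-37/8,-9/2,-4,-3,-2,-1,0 } gives simplest -4841/1024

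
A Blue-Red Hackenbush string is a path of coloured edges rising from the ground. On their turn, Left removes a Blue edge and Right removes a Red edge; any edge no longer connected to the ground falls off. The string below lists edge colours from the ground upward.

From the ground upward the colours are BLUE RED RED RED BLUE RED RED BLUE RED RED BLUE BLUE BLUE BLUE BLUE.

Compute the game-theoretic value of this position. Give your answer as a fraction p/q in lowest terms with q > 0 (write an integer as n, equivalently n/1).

Recurse on prefixes of the 15-edge string BLUE RED RED RED BLUE RED RED BLUE RED RED BLUE BLUE BLUE BLUE BLUE:
G(B) = { 0 | (no moves) } -> 1
G(BR) = { 0 | 1 } -> 1/2
G(BRR) = { 0 | 1/2 1 } -> 1/4
G(BRRR) = { 0 | 1/4 1/2 1 } -> 1/8
G(BRRRB) = { 0 1/8 | 1/4 1/2 1 } -> 3/16
G(BRRRBR) = { 0 1/8 | 3/16 1/4 1/2 1 } -> 5/32
G(BRRRBRR) = { 0 1/8 | 5/32 3/16 1/4 1/2 1 } -> 9/64
G(BRRRBRRB) = { 0 1/8 9/64 | 5/32 3/16 1/4 1/2 1 } -> 19/128
G(BRRRBRRBR) = { 0 1/8 9/64 | 19/128 5/32 3/16 1/4 1/2 1 } -> 37/256
G(BRRRBRRBRR) = { 0 1/8 9/64 | 37/256 19/128 5/32 3/16 1/4 1/2 1 } -> 73/512
G(BRRRBRRBRRB) = { 0 1/8 9/64 73/512 | 37/256 19/128 5/32 3/16 1/4 1/2 1 } -> 147/1024
G(BRRRBRRBRRBB) = { 0 1/8 9/64 73/512 147/1024 | 37/256 19/128 5/32 3/16 1/4 1/2 1 } -> 295/2048
G(BRRRBRRBRRBBB) = { 0 1/8 9/64 73/512 147/1024 295/2048 | 37/256 19/128 5/32 3/16 1/4 1/2 1 } -> 591/4096
G(BRRRBRRBRRBBBB) = { 0 1/8 9/64 73/512 147/1024 295/2048 591/4096 | 37/256 19/128 5/32 3/16 1/4 1/2 1 } -> 1183/8192
G(BRRRBRRBRRBBBBB) = { 0 1/8 9/64 73/512 147/1024 295/2048 591/4096 1183/8192 | 37/256 19/128 5/32 3/16 1/4 1/2 1 } -> 2367/16384

2367/16384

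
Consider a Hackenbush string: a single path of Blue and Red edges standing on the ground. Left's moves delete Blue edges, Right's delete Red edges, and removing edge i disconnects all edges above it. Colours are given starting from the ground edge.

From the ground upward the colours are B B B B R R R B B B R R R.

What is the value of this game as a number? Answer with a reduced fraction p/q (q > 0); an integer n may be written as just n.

B: Left { 0 }, Right { · } gives simplest 1
BB: Left { 0; 1 }, Right { · } gives simplest 2
BBB: Left { 0; 1; 2 }, Right { · } gives simplest 3
BBBB: Left { 0; 1; 2; 3 }, Right { · } gives simplest 4
BBBBR: Left { 0; 1; 2; 3 }, Right { 4 } gives simplest 7/2
BBBBRR: Left { 0; 1; 2; 3 }, Right { 7/2; 4 } gives simplest 13/4
BBBBRRR: Left { 0; 1; 2; 3 }, Right { 13/4; 7/2; 4 } gives simplest 25/8
BBBBRRRB: Left { 0; 1; 2; 3; 25/8 }, Right { 13/4; 7/2; 4 } gives simplest 51/16
BBBBRRRBB: Left { 0; 1; 2; 3; 25/8; 51/16 }, Right { 13/4; 7/2; 4 } gives simplest 103/32
BBBBRRRBBB: Left { 0; 1; 2; 3; 25/8; 51/16; 103/32 }, Right { 13/4; 7/2; 4 } gives simplest 207/64
BBBBRRRBBBR: Left { 0; 1; 2; 3; 25/8; 51/16; 103/32 }, Right { 207/64; 13/4; 7/2; 4 } gives simplest 413/128
BBBBRRRBBBRR: Left { 0; 1; 2; 3; 25/8; 51/16; 103/32 }, Right { 413/128; 207/64; 13/4; 7/2; 4 } gives simplest 825/256
BBBBRRRBBBRRR: Left { 0; 1; 2; 3; 25/8; 51/16; 103/32 }, Right { 825/256; 413/128; 207/64; 13/4; 7/2; 4 } gives simplest 1649/512

1649/512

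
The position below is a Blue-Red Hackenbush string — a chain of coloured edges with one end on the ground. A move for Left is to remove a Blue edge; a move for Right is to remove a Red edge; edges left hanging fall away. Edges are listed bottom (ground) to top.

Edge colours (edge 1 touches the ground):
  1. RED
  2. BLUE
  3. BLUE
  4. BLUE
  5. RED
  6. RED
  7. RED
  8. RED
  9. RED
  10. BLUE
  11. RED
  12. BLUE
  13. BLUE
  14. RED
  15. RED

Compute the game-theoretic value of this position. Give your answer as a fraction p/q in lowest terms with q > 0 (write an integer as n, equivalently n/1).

Build value(s[:k]) for k = 1..15, string s = RED BLUE BLUE BLUE RED RED RED RED RED BLUE RED BLUE BLUE RED RED.
step 1: add RED to get R; options L={ · } R={ 0 } ⇒ -1
step 2: add BLUE to get RB; options L={ -1 } R={ 0 } ⇒ -1/2
step 3: add BLUE to get RBB; options L={ -1 -1/2 } R={ 0 } ⇒ -1/4
step 4: add BLUE to get RBBB; options L={ -1 -1/2 -1/4 } R={ 0 } ⇒ -1/8
step 5: add RED to get RBBBR; options L={ -1 -1/2 -1/4 } R={ -1/8 0 } ⇒ -3/16
step 6: add RED to get RBBBRR; options L={ -1 -1/2 -1/4 } R={ -3/16 -1/8 0 } ⇒ -7/32
step 7: add RED to get RBBBRRR; options L={ -1 -1/2 -1/4 } R={ -7/32 -3/16 -1/8 0 } ⇒ -15/64
step 8: add RED to get RBBBRRRR; options L={ -1 -1/2 -1/4 } R={ -15/64 -7/32 -3/16 -1/8 0 } ⇒ -31/128
step 9: add RED to get RBBBRRRRR; options L={ -1 -1/2 -1/4 } R={ -31/128 -15/64 -7/32 -3/16 -1/8 0 } ⇒ -63/256
step 10: add BLUE to get RBBBRRRRRB; options L={ -1 -1/2 -1/4 -63/256 } R={ -31/128 -15/64 -7/32 -3/16 -1/8 0 } ⇒ -125/512
step 11: add RED to get RBBBRRRRRBR; options L={ -1 -1/2 -1/4 -63/256 } R={ -125/512 -31/128 -15/64 -7/32 -3/16 -1/8 0 } ⇒ -251/1024
step 12: add BLUE to get RBBBRRRRRBRB; options L={ -1 -1/2 -1/4 -63/256 -251/1024 } R={ -125/512 -31/128 -15/64 -7/32 -3/16 -1/8 0 } ⇒ -501/2048
step 13: add BLUE to get RBBBRRRRRBRBB; options L={ -1 -1/2 -1/4 -63/256 -251/1024 -501/2048 } R={ -125/512 -31/128 -15/64 -7/32 -3/16 -1/8 0 } ⇒ -1001/4096
step 14: add RED to get RBBBRRRRRBRBBR; options L={ -1 -1/2 -1/4 -63/256 -251/1024 -501/2048 } R={ -1001/4096 -125/512 -31/128 -15/64 -7/32 -3/16 -1/8 0 } ⇒ -2003/8192
step 15: add RED to get RBBBRRRRRBRBBRR; options L={ -1 -1/2 -1/4 -63/256 -251/1024 -501/2048 } R={ -2003/8192 -1001/4096 -125/512 -31/128 -15/64 -7/32 -3/16 -1/8 0 } ⇒ -4007/16384

-4007/16384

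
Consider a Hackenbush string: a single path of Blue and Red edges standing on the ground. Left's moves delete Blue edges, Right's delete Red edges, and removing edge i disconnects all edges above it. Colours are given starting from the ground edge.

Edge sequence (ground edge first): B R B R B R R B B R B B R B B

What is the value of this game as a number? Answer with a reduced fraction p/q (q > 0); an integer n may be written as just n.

10679/16384

Build val(s[:k]) for k = 1..15, string s = B R B R B R R B B R B B R B B.
val(B) = { 0 | (no moves) } so 1
val(BR) = { 0 | 1 } so 1/2
val(BRB) = { 0 1/2 | 1 } so 3/4
val(BRBR) = { 0 1/2 | 3/4 1 } so 5/8
val(BRBRB) = { 0 1/2 5/8 | 3/4 1 } so 11/16
val(BRBRBR) = { 0 1/2 5/8 | 11/16 3/4 1 } so 21/32
val(BRBRBRR) = { 0 1/2 5/8 | 21/32 11/16 3/4 1 } so 41/64
val(BRBRBRRB) = { 0 1/2 5/8 41/64 | 21/32 11/16 3/4 1 } so 83/128
val(BRBRBRRBB) = { 0 1/2 5/8 41/64 83/128 | 21/32 11/16 3/4 1 } so 167/256
val(BRBRBRRBBR) = { 0 1/2 5/8 41/64 83/128 | 167/256 21/32 11/16 3/4 1 } so 333/512
val(BRBRBRRBBRB) = { 0 1/2 5/8 41/64 83/128 333/512 | 167/256 21/32 11/16 3/4 1 } so 667/1024
val(BRBRBRRBBRBB) = { 0 1/2 5/8 41/64 83/128 333/512 667/1024 | 167/256 21/32 11/16 3/4 1 } so 1335/2048
val(BRBRBRRBBRBBR) = { 0 1/2 5/8 41/64 83/128 333/512 667/1024 | 1335/2048 167/256 21/32 11/16 3/4 1 } so 2669/4096
val(BRBRBRRBBRBBRB) = { 0 1/2 5/8 41/64 83/128 333/512 667/1024 2669/4096 | 1335/2048 167/256 21/32 11/16 3/4 1 } so 5339/8192
val(BRBRBRRBBRBBRBB) = { 0 1/2 5/8 41/64 83/128 333/512 667/1024 2669/4096 5339/8192 | 1335/2048 167/256 21/32 11/16 3/4 1 } so 10679/16384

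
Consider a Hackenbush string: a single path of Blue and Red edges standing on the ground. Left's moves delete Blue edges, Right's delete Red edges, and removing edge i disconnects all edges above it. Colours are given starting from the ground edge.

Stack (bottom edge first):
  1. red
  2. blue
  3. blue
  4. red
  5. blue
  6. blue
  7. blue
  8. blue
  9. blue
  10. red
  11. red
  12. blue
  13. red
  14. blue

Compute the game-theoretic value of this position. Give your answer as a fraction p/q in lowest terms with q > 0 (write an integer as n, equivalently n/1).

-2101/8192

Prefix values for red blue blue red blue blue blue blue blue red red blue red blue via {L|R} + simplicity:
edge 1 of 14 (red): {  | 0 } — -1
edge 2 of 14 (blue): { -1 | 0 } — -1/2
edge 3 of 14 (blue): { -1; -1/2 | 0 } — -1/4
edge 4 of 14 (red): { -1; -1/2 | -1/4; 0 } — -3/8
edge 5 of 14 (blue): { -1; -1/2; -3/8 | -1/4; 0 } — -5/16
edge 6 of 14 (blue): { -1; -1/2; -3/8; -5/16 | -1/4; 0 } — -9/32
edge 7 of 14 (blue): { -1; -1/2; -3/8; -5/16; -9/32 | -1/4; 0 } — -17/64
edge 8 of 14 (blue): { -1; -1/2; -3/8; -5/16; -9/32; -17/64 | -1/4; 0 } — -33/128
edge 9 of 14 (blue): { -1; -1/2; -3/8; -5/16; -9/32; -17/64; -33/128 | -1/4; 0 } — -65/256
edge 10 of 14 (red): { -1; -1/2; -3/8; -5/16; -9/32; -17/64; -33/128 | -65/256; -1/4; 0 } — -131/512
edge 11 of 14 (red): { -1; -1/2; -3/8; -5/16; -9/32; -17/64; -33/128 | -131/512; -65/256; -1/4; 0 } — -263/1024
edge 12 of 14 (blue): { -1; -1/2; -3/8; -5/16; -9/32; -17/64; -33/128; -263/1024 | -131/512; -65/256; -1/4; 0 } — -525/2048
edge 13 of 14 (red): { -1; -1/2; -3/8; -5/16; -9/32; -17/64; -33/128; -263/1024 | -525/2048; -131/512; -65/256; -1/4; 0 } — -1051/4096
edge 14 of 14 (blue): { -1; -1/2; -3/8; -5/16; -9/32; -17/64; -33/128; -263/1024; -1051/4096 | -525/2048; -131/512; -65/256; -1/4; 0 } — -2101/8192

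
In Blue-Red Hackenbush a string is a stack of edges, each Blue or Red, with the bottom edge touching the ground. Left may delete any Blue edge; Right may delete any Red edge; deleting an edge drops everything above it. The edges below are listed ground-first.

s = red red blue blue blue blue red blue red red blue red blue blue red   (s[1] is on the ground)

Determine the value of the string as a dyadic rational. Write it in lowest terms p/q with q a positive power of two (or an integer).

-8915/8192

Prefix values for red red blue blue blue blue red blue red red blue red blue blue red via {L|R} + simplicity:
r: Left { none }, Right { 0 } so simplest -1
rr: Left { none }, Right { -1; 0 } so simplest -2
rrb: Left { -2 }, Right { -1; 0 } so simplest -3/2
rrbb: Left { -2; -3/2 }, Right { -1; 0 } so simplest -5/4
rrbbb: Left { -2; -3/2; -5/4 }, Right { -1; 0 } so simplest -9/8
rrbbbb: Left { -2; -3/2; -5/4; -9/8 }, Right { -1; 0 } so simplest -17/16
rrbbbbr: Left { -2; -3/2; -5/4; -9/8 }, Right { -17/16; -1; 0 } so simplest -35/32
rrbbbbrb: Left { -2; -3/2; -5/4; -9/8; -35/32 }, Right { -17/16; -1; 0 } so simplest -69/64
rrbbbbrbr: Left { -2; -3/2; -5/4; -9/8; -35/32 }, Right { -69/64; -17/16; -1; 0 } so simplest -139/128
rrbbbbrbrr: Left { -2; -3/2; -5/4; -9/8; -35/32 }, Right { -139/128; -69/64; -17/16; -1; 0 } so simplest -279/256
rrbbbbrbrrb: Left { -2; -3/2; -5/4; -9/8; -35/32; -279/256 }, Right { -139/128; -69/64; -17/16; -1; 0 } so simplest -557/512
rrbbbbrbrrbr: Left { -2; -3/2; -5/4; -9/8; -35/32; -279/256 }, Right { -557/512; -139/128; -69/64; -17/16; -1; 0 } so simplest -1115/1024
rrbbbbrbrrbrb: Left { -2; -3/2; -5/4; -9/8; -35/32; -279/256; -1115/1024 }, Right { -557/512; -139/128; -69/64; -17/16; -1; 0 } so simplest -2229/2048
rrbbbbrbrrbrbb: Left { -2; -3/2; -5/4; -9/8; -35/32; -279/256; -1115/1024; -2229/2048 }, Right { -557/512; -139/128; -69/64; -17/16; -1; 0 } so simplest -4457/4096
rrbbbbrbrrbrbbr: Left { -2; -3/2; -5/4; -9/8; -35/32; -279/256; -1115/1024; -2229/2048 }, Right { -4457/4096; -557/512; -139/128; -69/64; -17/16; -1; 0 } so simplest -8915/8192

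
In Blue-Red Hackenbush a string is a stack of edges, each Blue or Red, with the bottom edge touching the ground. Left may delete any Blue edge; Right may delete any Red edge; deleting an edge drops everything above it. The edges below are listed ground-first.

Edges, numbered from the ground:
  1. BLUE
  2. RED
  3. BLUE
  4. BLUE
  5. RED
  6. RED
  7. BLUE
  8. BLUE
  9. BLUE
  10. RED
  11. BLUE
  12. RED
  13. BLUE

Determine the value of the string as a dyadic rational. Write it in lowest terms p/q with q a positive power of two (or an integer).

Build G(s[:k]) for k = 1..13, string s = BLUE RED BLUE BLUE RED RED BLUE BLUE BLUE RED BLUE RED BLUE.
edge 1 of 13 (BLUE): { 0 | ∅ } → 1
edge 2 of 13 (RED): { 0 | 1 } → 1/2
edge 3 of 13 (BLUE): { 0 1/2 | 1 } → 3/4
edge 4 of 13 (BLUE): { 0 1/2 3/4 | 1 } → 7/8
edge 5 of 13 (RED): { 0 1/2 3/4 | 7/8 1 } → 13/16
edge 6 of 13 (RED): { 0 1/2 3/4 | 13/16 7/8 1 } → 25/32
edge 7 of 13 (BLUE): { 0 1/2 3/4 25/32 | 13/16 7/8 1 } → 51/64
edge 8 of 13 (BLUE): { 0 1/2 3/4 25/32 51/64 | 13/16 7/8 1 } → 103/128
edge 9 of 13 (BLUE): { 0 1/2 3/4 25/32 51/64 103/128 | 13/16 7/8 1 } → 207/256
edge 10 of 13 (RED): { 0 1/2 3/4 25/32 51/64 103/128 | 207/256 13/16 7/8 1 } → 413/512
edge 11 of 13 (BLUE): { 0 1/2 3/4 25/32 51/64 103/128 413/512 | 207/256 13/16 7/8 1 } → 827/1024
edge 12 of 13 (RED): { 0 1/2 3/4 25/32 51/64 103/128 413/512 | 827/1024 207/256 13/16 7/8 1 } → 1653/2048
edge 13 of 13 (BLUE): { 0 1/2 3/4 25/32 51/64 103/128 413/512 1653/2048 | 827/1024 207/256 13/16 7/8 1 } → 3307/4096

3307/4096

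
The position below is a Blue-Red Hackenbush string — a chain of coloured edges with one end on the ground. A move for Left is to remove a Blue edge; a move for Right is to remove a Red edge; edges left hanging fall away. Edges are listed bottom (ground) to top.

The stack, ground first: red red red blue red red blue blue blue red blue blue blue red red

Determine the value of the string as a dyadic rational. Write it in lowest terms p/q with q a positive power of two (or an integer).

-11335/4096

step 1: add red to get r; options L={ ∅ } R={ 0 } gives -1
step 2: add red to get rr; options L={ ∅ } R={ -1; 0 } gives -2
step 3: add red to get rrr; options L={ ∅ } R={ -2; -1; 0 } gives -3
step 4: add blue to get rrrb; options L={ -3 } R={ -2; -1; 0 } gives -5/2
step 5: add red to get rrrbr; options L={ -3 } R={ -5/2; -2; -1; 0 } gives -11/4
step 6: add red to get rrrbrr; options L={ -3 } R={ -11/4; -5/2; -2; -1; 0 } gives -23/8
step 7: add blue to get rrrbrrb; options L={ -3; -23/8 } R={ -11/4; -5/2; -2; -1; 0 } gives -45/16
step 8: add blue to get rrrbrrbb; options L={ -3; -23/8; -45/16 } R={ -11/4; -5/2; -2; -1; 0 } gives -89/32
step 9: add blue to get rrrbrrbbb; options L={ -3; -23/8; -45/16; -89/32 } R={ -11/4; -5/2; -2; -1; 0 } gives -177/64
step 10: add red to get rrrbrrbbbr; options L={ -3; -23/8; -45/16; -89/32 } R={ -177/64; -11/4; -5/2; -2; -1; 0 } gives -355/128
step 11: add blue to get rrrbrrbbbrb; options L={ -3; -23/8; -45/16; -89/32; -355/128 } R={ -177/64; -11/4; -5/2; -2; -1; 0 } gives -709/256
step 12: add blue to get rrrbrrbbbrbb; options L={ -3; -23/8; -45/16; -89/32; -355/128; -709/256 } R={ -177/64; -11/4; -5/2; -2; -1; 0 } gives -1417/512
step 13: add blue to get rrrbrrbbbrbbb; options L={ -3; -23/8; -45/16; -89/32; -355/128; -709/256; -1417/512 } R={ -177/64; -11/4; -5/2; -2; -1; 0 } gives -2833/1024
step 14: add red to get rrrbrrbbbrbbbr; options L={ -3; -23/8; -45/16; -89/32; -355/128; -709/256; -1417/512 } R={ -2833/1024; -177/64; -11/4; -5/2; -2; -1; 0 } gives -5667/2048
step 15: add red to get rrrbrrbbbrbbbrr; options L={ -3; -23/8; -45/16; -89/32; -355/128; -709/256; -1417/512 } R={ -5667/2048; -2833/1024; -177/64; -11/4; -5/2; -2; -1; 0 } gives -11335/4096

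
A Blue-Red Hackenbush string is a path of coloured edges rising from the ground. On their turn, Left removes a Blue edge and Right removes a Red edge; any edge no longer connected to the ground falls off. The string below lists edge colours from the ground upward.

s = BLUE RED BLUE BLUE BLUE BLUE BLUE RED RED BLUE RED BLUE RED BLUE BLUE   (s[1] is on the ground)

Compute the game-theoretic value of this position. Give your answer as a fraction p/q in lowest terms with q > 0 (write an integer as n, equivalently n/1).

15959/16384

B: Left { 0 }, Right { — } => simplest 1
BR: Left { 0 }, Right { 1 } => simplest 1/2
BRB: Left { 0,1/2 }, Right { 1 } => simplest 3/4
BRBB: Left { 0,1/2,3/4 }, Right { 1 } => simplest 7/8
BRBBB: Left { 0,1/2,3/4,7/8 }, Right { 1 } => simplest 15/16
BRBBBB: Left { 0,1/2,3/4,7/8,15/16 }, Right { 1 } => simplest 31/32
BRBBBBB: Left { 0,1/2,3/4,7/8,15/16,31/32 }, Right { 1 } => simplest 63/64
BRBBBBBR: Left { 0,1/2,3/4,7/8,15/16,31/32 }, Right { 63/64,1 } => simplest 125/128
BRBBBBBRR: Left { 0,1/2,3/4,7/8,15/16,31/32 }, Right { 125/128,63/64,1 } => simplest 249/256
BRBBBBBRRB: Left { 0,1/2,3/4,7/8,15/16,31/32,249/256 }, Right { 125/128,63/64,1 } => simplest 499/512
BRBBBBBRRBR: Left { 0,1/2,3/4,7/8,15/16,31/32,249/256 }, Right { 499/512,125/128,63/64,1 } => simplest 997/1024
BRBBBBBRRBRB: Left { 0,1/2,3/4,7/8,15/16,31/32,249/256,997/1024 }, Right { 499/512,125/128,63/64,1 } => simplest 1995/2048
BRBBBBBRRBRBR: Left { 0,1/2,3/4,7/8,15/16,31/32,249/256,997/1024 }, Right { 1995/2048,499/512,125/128,63/64,1 } => simplest 3989/4096
BRBBBBBRRBRBRB: Left { 0,1/2,3/4,7/8,15/16,31/32,249/256,997/1024,3989/4096 }, Right { 1995/2048,499/512,125/128,63/64,1 } => simplest 7979/8192
BRBBBBBRRBRBRBB: Left { 0,1/2,3/4,7/8,15/16,31/32,249/256,997/1024,3989/4096,7979/8192 }, Right { 1995/2048,499/512,125/128,63/64,1 } => simplest 15959/16384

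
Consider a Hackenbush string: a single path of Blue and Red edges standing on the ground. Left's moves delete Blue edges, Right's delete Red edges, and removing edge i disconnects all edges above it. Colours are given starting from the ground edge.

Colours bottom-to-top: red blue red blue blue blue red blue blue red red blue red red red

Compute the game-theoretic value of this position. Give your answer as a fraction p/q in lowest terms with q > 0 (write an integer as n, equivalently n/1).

-8815/16384

1 of 15 · r · max L −∞ · min R 0 -> -1
2 of 15 · rb · max L -1 · min R 0 -> -1/2
3 of 15 · rbr · max L -1 · min R -1/2 -> -3/4
4 of 15 · rbrb · max L -3/4 · min R -1/2 -> -5/8
5 of 15 · rbrbb · max L -5/8 · min R -1/2 -> -9/16
6 of 15 · rbrbbb · max L -9/16 · min R -1/2 -> -17/32
7 of 15 · rbrbbbr · max L -9/16 · min R -17/32 -> -35/64
8 of 15 · rbrbbbrb · max L -35/64 · min R -17/32 -> -69/128
9 of 15 · rbrbbbrbb · max L -69/128 · min R -17/32 -> -137/256
10 of 15 · rbrbbbrbbr · max L -69/128 · min R -137/256 -> -275/512
11 of 15 · rbrbbbrbbrr · max L -69/128 · min R -275/512 -> -551/1024
12 of 15 · rbrbbbrbbrrb · max L -551/1024 · min R -275/512 -> -1101/2048
13 of 15 · rbrbbbrbbrrbr · max L -551/1024 · min R -1101/2048 -> -2203/4096
14 of 15 · rbrbbbrbbrrbrr · max L -551/1024 · min R -2203/4096 -> -4407/8192
15 of 15 · rbrbbbrbbrrbrrr · max L -551/1024 · min R -4407/8192 -> -8815/16384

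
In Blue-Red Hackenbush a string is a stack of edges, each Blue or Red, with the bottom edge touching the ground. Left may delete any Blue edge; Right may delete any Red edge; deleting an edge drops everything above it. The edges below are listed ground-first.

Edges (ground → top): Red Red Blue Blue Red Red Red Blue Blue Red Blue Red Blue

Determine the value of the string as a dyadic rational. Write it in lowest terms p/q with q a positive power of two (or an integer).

Prefix values for Red Red Blue Blue Red Red Red Blue Blue Red Blue Red Blue via {L|R} + simplicity:
1 of 13 · R · max L −∞ · min R 0 so -1
2 of 13 · RR · max L −∞ · min R -1 so -2
3 of 13 · RRB · max L -2 · min R -1 so -3/2
4 of 13 · RRBB · max L -3/2 · min R -1 so -5/4
5 of 13 · RRBBR · max L -3/2 · min R -5/4 so -11/8
6 of 13 · RRBBRR · max L -3/2 · min R -11/8 so -23/16
7 of 13 · RRBBRRR · max L -3/2 · min R -23/16 so -47/32
8 of 13 · RRBBRRRB · max L -47/32 · min R -23/16 so -93/64
9 of 13 · RRBBRRRBB · max L -93/64 · min R -23/16 so -185/128
10 of 13 · RRBBRRRBBR · max L -93/64 · min R -185/128 so -371/256
11 of 13 · RRBBRRRBBRB · max L -371/256 · min R -185/128 so -741/512
12 of 13 · RRBBRRRBBRBR · max L -371/256 · min R -741/512 so -1483/1024
13 of 13 · RRBBRRRBBRBRB · max L -1483/1024 · min R -741/512 so -2965/2048

-2965/2048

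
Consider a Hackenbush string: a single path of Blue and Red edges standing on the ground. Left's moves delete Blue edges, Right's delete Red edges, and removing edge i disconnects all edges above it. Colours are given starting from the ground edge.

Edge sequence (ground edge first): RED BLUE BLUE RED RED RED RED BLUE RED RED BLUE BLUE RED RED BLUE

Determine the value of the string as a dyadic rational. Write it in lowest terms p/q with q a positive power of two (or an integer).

edge 1 of 15 (RED): { ∅ | 0 } ⇒ -1
edge 2 of 15 (BLUE): { -1 | 0 } ⇒ -1/2
edge 3 of 15 (BLUE): { -1, -1/2 | 0 } ⇒ -1/4
edge 4 of 15 (RED): { -1, -1/2 | -1/4, 0 } ⇒ -3/8
edge 5 of 15 (RED): { -1, -1/2 | -3/8, -1/4, 0 } ⇒ -7/16
edge 6 of 15 (RED): { -1, -1/2 | -7/16, -3/8, -1/4, 0 } ⇒ -15/32
edge 7 of 15 (RED): { -1, -1/2 | -15/32, -7/16, -3/8, -1/4, 0 } ⇒ -31/64
edge 8 of 15 (BLUE): { -1, -1/2, -31/64 | -15/32, -7/16, -3/8, -1/4, 0 } ⇒ -61/128
edge 9 of 15 (RED): { -1, -1/2, -31/64 | -61/128, -15/32, -7/16, -3/8, -1/4, 0 } ⇒ -123/256
edge 10 of 15 (RED): { -1, -1/2, -31/64 | -123/256, -61/128, -15/32, -7/16, -3/8, -1/4, 0 } ⇒ -247/512
edge 11 of 15 (BLUE): { -1, -1/2, -31/64, -247/512 | -123/256, -61/128, -15/32, -7/16, -3/8, -1/4, 0 } ⇒ -493/1024
edge 12 of 15 (BLUE): { -1, -1/2, -31/64, -247/512, -493/1024 | -123/256, -61/128, -15/32, -7/16, -3/8, -1/4, 0 } ⇒ -985/2048
edge 13 of 15 (RED): { -1, -1/2, -31/64, -247/512, -493/1024 | -985/2048, -123/256, -61/128, -15/32, -7/16, -3/8, -1/4, 0 } ⇒ -1971/4096
edge 14 of 15 (RED): { -1, -1/2, -31/64, -247/512, -493/1024 | -1971/4096, -985/2048, -123/256, -61/128, -15/32, -7/16, -3/8, -1/4, 0 } ⇒ -3943/8192
edge 15 of 15 (BLUE): { -1, -1/2, -31/64, -247/512, -493/1024, -3943/8192 | -1971/4096, -985/2048, -123/256, -61/128, -15/32, -7/16, -3/8, -1/4, 0 } ⇒ -7885/16384

-7885/16384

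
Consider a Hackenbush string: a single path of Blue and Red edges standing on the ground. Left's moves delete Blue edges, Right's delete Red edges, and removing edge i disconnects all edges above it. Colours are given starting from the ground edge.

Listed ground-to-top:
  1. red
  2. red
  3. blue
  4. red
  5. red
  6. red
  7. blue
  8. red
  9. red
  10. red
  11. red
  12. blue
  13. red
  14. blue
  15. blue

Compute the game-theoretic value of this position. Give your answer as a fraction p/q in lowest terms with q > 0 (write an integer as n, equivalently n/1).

1 of 15 · r · max L −∞ · min R 0 so -1
2 of 15 · rr · max L −∞ · min R -1 so -2
3 of 15 · rrb · max L -2 · min R -1 so -3/2
4 of 15 · rrbr · max L -2 · min R -3/2 so -7/4
5 of 15 · rrbrr · max L -2 · min R -7/4 so -15/8
6 of 15 · rrbrrr · max L -2 · min R -15/8 so -31/16
7 of 15 · rrbrrrb · max L -31/16 · min R -15/8 so -61/32
8 of 15 · rrbrrrbr · max L -31/16 · min R -61/32 so -123/64
9 of 15 · rrbrrrbrr · max L -31/16 · min R -123/64 so -247/128
10 of 15 · rrbrrrbrrr · max L -31/16 · min R -247/128 so -495/256
11 of 15 · rrbrrrbrrrr · max L -31/16 · min R -495/256 so -991/512
12 of 15 · rrbrrrbrrrrb · max L -991/512 · min R -495/256 so -1981/1024
13 of 15 · rrbrrrbrrrrbr · max L -991/512 · min R -1981/1024 so -3963/2048
14 of 15 · rrbrrrbrrrrbrb · max L -3963/2048 · min R -1981/1024 so -7925/4096
15 of 15 · rrbrrrbrrrrbrbb · max L -7925/4096 · min R -1981/1024 so -15849/8192

-15849/8192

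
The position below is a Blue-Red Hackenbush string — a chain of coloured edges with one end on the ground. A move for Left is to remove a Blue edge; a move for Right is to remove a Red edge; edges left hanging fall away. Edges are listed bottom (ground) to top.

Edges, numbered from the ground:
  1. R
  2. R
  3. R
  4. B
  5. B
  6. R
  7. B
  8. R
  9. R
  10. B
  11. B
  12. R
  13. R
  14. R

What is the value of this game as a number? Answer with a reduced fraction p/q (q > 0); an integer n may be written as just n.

-4815/2048

step 1: add R to get R; options L={ ∅ } R={ 0 } → -1
step 2: add R to get RR; options L={ ∅ } R={ -1,0 } → -2
step 3: add R to get RRR; options L={ ∅ } R={ -2,-1,0 } → -3
step 4: add B to get RRRB; options L={ -3 } R={ -2,-1,0 } → -5/2
step 5: add B to get RRRBB; options L={ -3,-5/2 } R={ -2,-1,0 } → -9/4
step 6: add R to get RRRBBR; options L={ -3,-5/2 } R={ -9/4,-2,-1,0 } → -19/8
step 7: add B to get RRRBBRB; options L={ -3,-5/2,-19/8 } R={ -9/4,-2,-1,0 } → -37/16
step 8: add R to get RRRBBRBR; options L={ -3,-5/2,-19/8 } R={ -37/16,-9/4,-2,-1,0 } → -75/32
step 9: add R to get RRRBBRBRR; options L={ -3,-5/2,-19/8 } R={ -75/32,-37/16,-9/4,-2,-1,0 } → -151/64
step 10: add B to get RRRBBRBRRB; options L={ -3,-5/2,-19/8,-151/64 } R={ -75/32,-37/16,-9/4,-2,-1,0 } → -301/128
step 11: add B to get RRRBBRBRRBB; options L={ -3,-5/2,-19/8,-151/64,-301/128 } R={ -75/32,-37/16,-9/4,-2,-1,0 } → -601/256
step 12: add R to get RRRBBRBRRBBR; options L={ -3,-5/2,-19/8,-151/64,-301/128 } R={ -601/256,-75/32,-37/16,-9/4,-2,-1,0 } → -1203/512
step 13: add R to get RRRBBRBRRBBRR; options L={ -3,-5/2,-19/8,-151/64,-301/128 } R={ -1203/512,-601/256,-75/32,-37/16,-9/4,-2,-1,0 } → -2407/1024
step 14: add R to get RRRBBRBRRBBRRR; options L={ -3,-5/2,-19/8,-151/64,-301/128 } R={ -2407/1024,-1203/512,-601/256,-75/32,-37/16,-9/4,-2,-1,0 } → -4815/2048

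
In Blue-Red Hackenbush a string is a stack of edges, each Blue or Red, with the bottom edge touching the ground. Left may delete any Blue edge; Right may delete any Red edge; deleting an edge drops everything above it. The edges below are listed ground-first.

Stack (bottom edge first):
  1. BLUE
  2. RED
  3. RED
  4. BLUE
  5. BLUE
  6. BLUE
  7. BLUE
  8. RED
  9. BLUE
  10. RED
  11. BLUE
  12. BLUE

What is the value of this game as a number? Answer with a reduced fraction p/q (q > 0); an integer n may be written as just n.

step 1: add BLUE to get B; options L={ 0 } R={ · } — 1
step 2: add RED to get BR; options L={ 0 } R={ 1 } — 1/2
step 3: add RED to get BRR; options L={ 0 } R={ 1/2 1 } — 1/4
step 4: add BLUE to get BRRB; options L={ 0 1/4 } R={ 1/2 1 } — 3/8
step 5: add BLUE to get BRRBB; options L={ 0 1/4 3/8 } R={ 1/2 1 } — 7/16
step 6: add BLUE to get BRRBBB; options L={ 0 1/4 3/8 7/16 } R={ 1/2 1 } — 15/32
step 7: add BLUE to get BRRBBBB; options L={ 0 1/4 3/8 7/16 15/32 } R={ 1/2 1 } — 31/64
step 8: add RED to get BRRBBBBR; options L={ 0 1/4 3/8 7/16 15/32 } R={ 31/64 1/2 1 } — 61/128
step 9: add BLUE to get BRRBBBBRB; options L={ 0 1/4 3/8 7/16 15/32 61/128 } R={ 31/64 1/2 1 } — 123/256
step 10: add RED to get BRRBBBBRBR; options L={ 0 1/4 3/8 7/16 15/32 61/128 } R={ 123/256 31/64 1/2 1 } — 245/512
step 11: add BLUE to get BRRBBBBRBRB; options L={ 0 1/4 3/8 7/16 15/32 61/128 245/512 } R={ 123/256 31/64 1/2 1 } — 491/1024
step 12: add BLUE to get BRRBBBBRBRBB; options L={ 0 1/4 3/8 7/16 15/32 61/128 245/512 491/1024 } R={ 123/256 31/64 1/2 1 } — 983/2048

983/2048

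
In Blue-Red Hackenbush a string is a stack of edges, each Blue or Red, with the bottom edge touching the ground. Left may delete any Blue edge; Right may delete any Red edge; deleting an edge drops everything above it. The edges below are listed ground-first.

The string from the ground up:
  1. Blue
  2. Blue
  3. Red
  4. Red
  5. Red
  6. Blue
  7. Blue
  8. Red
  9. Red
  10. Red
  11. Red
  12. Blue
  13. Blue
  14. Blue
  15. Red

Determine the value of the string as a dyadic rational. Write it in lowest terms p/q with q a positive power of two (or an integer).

val(B) = { 0 | · } so 1
val(BB) = { 0, 1 | · } so 2
val(BBR) = { 0, 1 | 2 } so 3/2
val(BBRR) = { 0, 1 | 3/2, 2 } so 5/4
val(BBRRR) = { 0, 1 | 5/4, 3/2, 2 } so 9/8
val(BBRRRB) = { 0, 1, 9/8 | 5/4, 3/2, 2 } so 19/16
val(BBRRRBB) = { 0, 1, 9/8, 19/16 | 5/4, 3/2, 2 } so 39/32
val(BBRRRBBR) = { 0, 1, 9/8, 19/16 | 39/32, 5/4, 3/2, 2 } so 77/64
val(BBRRRBBRR) = { 0, 1, 9/8, 19/16 | 77/64, 39/32, 5/4, 3/2, 2 } so 153/128
val(BBRRRBBRRR) = { 0, 1, 9/8, 19/16 | 153/128, 77/64, 39/32, 5/4, 3/2, 2 } so 305/256
val(BBRRRBBRRRR) = { 0, 1, 9/8, 19/16 | 305/256, 153/128, 77/64, 39/32, 5/4, 3/2, 2 } so 609/512
val(BBRRRBBRRRRB) = { 0, 1, 9/8, 19/16, 609/512 | 305/256, 153/128, 77/64, 39/32, 5/4, 3/2, 2 } so 1219/1024
val(BBRRRBBRRRRBB) = { 0, 1, 9/8, 19/16, 609/512, 1219/1024 | 305/256, 153/128, 77/64, 39/32, 5/4, 3/2, 2 } so 2439/2048
val(BBRRRBBRRRRBBB) = { 0, 1, 9/8, 19/16, 609/512, 1219/1024, 2439/2048 | 305/256, 153/128, 77/64, 39/32, 5/4, 3/2, 2 } so 4879/4096
val(BBRRRBBRRRRBBBR) = { 0, 1, 9/8, 19/16, 609/512, 1219/1024, 2439/2048 | 4879/4096, 305/256, 153/128, 77/64, 39/32, 5/4, 3/2, 2 } so 9757/8192

9757/8192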